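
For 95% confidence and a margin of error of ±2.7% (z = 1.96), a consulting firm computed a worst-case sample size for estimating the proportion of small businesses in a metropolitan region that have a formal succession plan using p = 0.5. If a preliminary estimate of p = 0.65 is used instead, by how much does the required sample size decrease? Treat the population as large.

Conservative (p = 0.5): n = 1.96² × 0.25 / 0.027² ≈ 1317.42 → 1318.
Using p = 0.65: p(1−p) = 0.2275, so n = 1.96² × 0.2275 / 0.027² ≈ 1198.85 → 1199.
Reduction: 1318 − 1199 = 119.

119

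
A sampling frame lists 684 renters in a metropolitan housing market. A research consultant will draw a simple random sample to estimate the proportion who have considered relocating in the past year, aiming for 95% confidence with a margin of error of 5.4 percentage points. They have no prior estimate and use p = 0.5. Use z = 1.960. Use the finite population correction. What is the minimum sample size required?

223

Unadjusted: n₀ = 1.960² × 0.50 × 0.50 / 0.054² ≈ 329.36, so n₀ = 330.
Finite population correction with N = 684: n = n₀ / (1 + (n₀−1)/N) = 330 / (1 + 329/684) = 330 / 1.4810 ≈ 222.82.
Rounding up, n = 223.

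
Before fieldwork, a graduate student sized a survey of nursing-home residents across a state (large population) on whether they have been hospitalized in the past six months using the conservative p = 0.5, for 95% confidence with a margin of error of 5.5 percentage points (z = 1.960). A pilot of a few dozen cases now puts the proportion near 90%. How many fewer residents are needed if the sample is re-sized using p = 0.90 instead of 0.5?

203

Conservative (p = 0.5): n = 1.960² × 0.25 / 0.055² ≈ 317.49 → 318.
Using p = 0.90: p(1−p) = 0.0900, so n = 1.960² × 0.0900 / 0.055² ≈ 114.30 → 115.
Reduction: 318 − 115 = 203.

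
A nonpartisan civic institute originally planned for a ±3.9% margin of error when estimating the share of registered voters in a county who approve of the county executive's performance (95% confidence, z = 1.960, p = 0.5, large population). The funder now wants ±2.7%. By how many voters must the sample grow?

686

At ±3.9%: n = 1.960² × 0.2500 / 0.039² ≈ 631.43 → 632.
At ±2.7%: n = 1.960² × 0.2500 / 0.027² ≈ 1317.42 → 1318.
Additional respondents: 1318 − 632 = 686.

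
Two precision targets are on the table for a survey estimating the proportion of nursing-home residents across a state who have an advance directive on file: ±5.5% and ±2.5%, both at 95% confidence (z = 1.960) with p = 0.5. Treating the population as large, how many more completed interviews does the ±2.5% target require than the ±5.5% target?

At ±5.5%: n = 1.960² × 0.2500 / 0.055² ≈ 317.49 → 318.
At ±2.5%: n = 1.960² × 0.2500 / 0.025² ≈ 1536.64 → 1537.
Additional respondents: 1537 − 318 = 1219.

1219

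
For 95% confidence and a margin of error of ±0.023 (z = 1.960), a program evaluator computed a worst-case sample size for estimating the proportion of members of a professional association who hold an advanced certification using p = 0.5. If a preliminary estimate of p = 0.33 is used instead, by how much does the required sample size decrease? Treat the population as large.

210

Conservative (p = 0.5): n = 1.960² × 0.25 / 0.023² ≈ 1815.50 → 1816.
Using p = 0.33: p(1−p) = 0.2211, so n = 1.960² × 0.2211 / 0.023² ≈ 1605.63 → 1606.
Reduction: 1816 − 1606 = 210.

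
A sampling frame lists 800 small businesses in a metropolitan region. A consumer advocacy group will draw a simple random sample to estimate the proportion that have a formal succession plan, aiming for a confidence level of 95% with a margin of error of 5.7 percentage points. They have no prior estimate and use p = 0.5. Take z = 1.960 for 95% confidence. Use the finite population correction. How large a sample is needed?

217

Unadjusted: n₀ = 1.960² × 0.50 × 0.50 / 0.057² ≈ 295.60, so n₀ = 296.
Finite population correction with N = 800: n = n₀ / (1 + (n₀−1)/N) = 296 / (1 + 295/800) = 296 / 1.3687 ≈ 216.26.
Rounding up, n = 217.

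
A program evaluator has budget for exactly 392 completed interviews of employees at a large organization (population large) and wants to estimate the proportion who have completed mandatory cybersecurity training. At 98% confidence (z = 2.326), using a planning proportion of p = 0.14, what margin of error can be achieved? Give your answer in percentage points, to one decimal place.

4.1

SE(p̂) = √[p(1−p)/n] = √[0.1204/392] = 0.01753.
E = z × SE = 2.326 × 0.01753 = 0.04076, or 4.1 percentage points.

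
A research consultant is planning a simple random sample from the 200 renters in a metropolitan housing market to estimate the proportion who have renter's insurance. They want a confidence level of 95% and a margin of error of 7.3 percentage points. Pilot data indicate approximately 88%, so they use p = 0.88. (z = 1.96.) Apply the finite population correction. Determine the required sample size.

56

Unadjusted: n₀ = 1.96² × 0.88 × 0.12 / 0.073² ≈ 76.13, so n₀ = 77.
Finite population correction with N = 200: n = n₀ / (1 + (n₀−1)/N) = 77 / (1 + 76/200) = 77 / 1.3800 ≈ 55.80.
Rounding up, n = 56.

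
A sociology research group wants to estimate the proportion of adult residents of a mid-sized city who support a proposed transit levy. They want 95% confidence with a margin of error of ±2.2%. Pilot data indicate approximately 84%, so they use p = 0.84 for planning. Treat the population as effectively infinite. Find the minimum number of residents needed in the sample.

1067

For 95% confidence, z = 1.96.
With p = 0.84, p(1−p) = 0.1344.
n = z²·p(1−p)/E² = 1.96² × 0.1344 / 0.022² = 3.8416 × 0.1344 / 0.000484 ≈ 1066.76.
Rounding up gives n = 1067.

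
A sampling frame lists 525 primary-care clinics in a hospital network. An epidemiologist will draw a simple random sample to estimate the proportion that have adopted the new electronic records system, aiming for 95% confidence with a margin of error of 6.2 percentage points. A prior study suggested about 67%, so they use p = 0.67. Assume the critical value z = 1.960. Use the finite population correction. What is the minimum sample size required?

Unadjusted: n₀ = 1.960² × 0.67 × 0.33 / 0.062² ≈ 220.96, so n₀ = 221.
Finite population correction with N = 525: n = n₀ / (1 + (n₀−1)/N) = 221 / (1 + 220/525) = 221 / 1.4190 ≈ 155.74.
Rounding up, n = 156.

156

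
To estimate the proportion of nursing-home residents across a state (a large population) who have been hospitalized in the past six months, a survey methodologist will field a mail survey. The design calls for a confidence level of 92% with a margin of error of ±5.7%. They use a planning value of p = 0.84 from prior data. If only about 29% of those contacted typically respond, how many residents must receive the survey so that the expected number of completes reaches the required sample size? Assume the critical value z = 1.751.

Completed interviews needed: n₀ = 1.751² × 0.1344 / 0.057² ≈ 126.83 → 127.
At a 29% response rate, contacts needed = 127 / 0.29 ≈ 437.93 → 438.

438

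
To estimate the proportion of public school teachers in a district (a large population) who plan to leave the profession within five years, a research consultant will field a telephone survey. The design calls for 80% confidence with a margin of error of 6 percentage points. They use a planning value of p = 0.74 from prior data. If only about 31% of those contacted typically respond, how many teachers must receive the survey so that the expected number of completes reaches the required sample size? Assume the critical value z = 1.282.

284

Completed interviews needed: n₀ = 1.282² × 0.1924 / 0.060² ≈ 87.84 → 88.
At a 31% response rate, contacts needed = 88 / 0.31 ≈ 283.87 → 284.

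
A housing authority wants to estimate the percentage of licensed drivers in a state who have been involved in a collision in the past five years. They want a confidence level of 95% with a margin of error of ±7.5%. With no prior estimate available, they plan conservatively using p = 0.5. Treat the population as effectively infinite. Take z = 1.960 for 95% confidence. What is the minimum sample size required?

171

With p = 0.5, p(1−p) = 0.25.
n = z²·p(1−p)/E² = 1.960² × 0.2500 / 0.075² = 3.8416 × 0.2500 / 0.005625 ≈ 170.74.
Rounding up gives n = 171.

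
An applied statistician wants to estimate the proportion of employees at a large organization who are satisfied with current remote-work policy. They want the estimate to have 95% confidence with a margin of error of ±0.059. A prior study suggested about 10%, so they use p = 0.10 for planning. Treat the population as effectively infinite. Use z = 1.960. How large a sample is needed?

100

With p = 0.10, p(1−p) = 0.0900.
n = z²·p(1−p)/E² = 1.960² × 0.0900 / 0.059² = 3.8416 × 0.0900 / 0.003481 ≈ 99.32.
Rounding up gives n = 100.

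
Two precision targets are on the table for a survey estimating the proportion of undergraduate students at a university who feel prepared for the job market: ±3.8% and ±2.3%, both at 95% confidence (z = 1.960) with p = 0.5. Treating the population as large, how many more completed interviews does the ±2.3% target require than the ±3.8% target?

At ±3.8%: n = 1.960² × 0.2500 / 0.038² ≈ 665.10 → 666.
At ±2.3%: n = 1.960² × 0.2500 / 0.023² ≈ 1815.50 → 1816.
Additional respondents: 1816 − 666 = 1150.

1150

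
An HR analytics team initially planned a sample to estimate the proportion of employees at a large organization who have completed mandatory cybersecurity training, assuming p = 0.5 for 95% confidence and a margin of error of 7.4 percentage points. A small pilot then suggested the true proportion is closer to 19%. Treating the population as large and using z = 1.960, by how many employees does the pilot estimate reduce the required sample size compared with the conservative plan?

Conservative (p = 0.5): n = 1.960² × 0.25 / 0.074² ≈ 175.38 → 176.
Using p = 0.19: p(1−p) = 0.1539, so n = 1.960² × 0.1539 / 0.074² ≈ 107.97 → 108.
Reduction: 176 − 108 = 68.

68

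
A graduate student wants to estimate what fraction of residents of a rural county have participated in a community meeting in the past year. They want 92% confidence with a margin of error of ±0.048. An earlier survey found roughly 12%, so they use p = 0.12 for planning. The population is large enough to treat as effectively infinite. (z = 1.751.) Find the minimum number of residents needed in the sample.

With p = 0.12, p(1−p) = 0.1056.
n = z²·p(1−p)/E² = 1.751² × 0.1056 / 0.048² = 3.0660 × 0.1056 / 0.002304 ≈ 140.53.
Rounding up gives n = 141.

141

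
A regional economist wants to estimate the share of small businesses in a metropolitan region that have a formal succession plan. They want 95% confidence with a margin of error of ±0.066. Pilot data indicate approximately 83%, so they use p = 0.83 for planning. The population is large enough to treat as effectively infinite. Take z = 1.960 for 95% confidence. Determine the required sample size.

With p = 0.83, p(1−p) = 0.1411.
n = z²·p(1−p)/E² = 1.960² × 0.1411 / 0.066² = 3.8416 × 0.1411 / 0.004356 ≈ 124.44.
Rounding up gives n = 125.

125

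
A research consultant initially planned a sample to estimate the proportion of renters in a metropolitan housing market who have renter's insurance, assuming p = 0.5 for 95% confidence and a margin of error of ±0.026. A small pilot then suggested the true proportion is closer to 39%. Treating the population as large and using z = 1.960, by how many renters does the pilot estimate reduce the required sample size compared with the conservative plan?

69

Conservative (p = 0.5): n = 1.960² × 0.25 / 0.026² ≈ 1420.71 → 1421.
Using p = 0.39: p(1−p) = 0.2379, so n = 1.960² × 0.2379 / 0.026² ≈ 1351.95 → 1352.
Reduction: 1421 − 1352 = 69.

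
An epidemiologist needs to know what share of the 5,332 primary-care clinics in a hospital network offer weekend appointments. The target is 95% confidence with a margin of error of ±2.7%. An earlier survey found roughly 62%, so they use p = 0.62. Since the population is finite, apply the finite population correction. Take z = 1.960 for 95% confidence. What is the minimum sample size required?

1008

Unadjusted: n₀ = 1.960² × 0.62 × 0.38 / 0.027² ≈ 1241.54, so n₀ = 1242.
Finite population correction with N = 5,332: n = n₀ / (1 + (n₀−1)/N) = 1242 / (1 + 1241/5332) = 1242 / 1.2327 ≈ 1007.51.
Rounding up, n = 1008.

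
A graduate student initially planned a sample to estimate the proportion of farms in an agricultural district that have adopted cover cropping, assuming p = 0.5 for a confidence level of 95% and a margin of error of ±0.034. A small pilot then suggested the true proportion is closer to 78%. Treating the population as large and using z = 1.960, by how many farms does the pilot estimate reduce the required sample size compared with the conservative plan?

Conservative (p = 0.5): n = 1.960² × 0.25 / 0.034² ≈ 830.80 → 831.
Using p = 0.78: p(1−p) = 0.1716, so n = 1.960² × 0.1716 / 0.034² ≈ 570.26 → 571.
Reduction: 831 − 571 = 260.

260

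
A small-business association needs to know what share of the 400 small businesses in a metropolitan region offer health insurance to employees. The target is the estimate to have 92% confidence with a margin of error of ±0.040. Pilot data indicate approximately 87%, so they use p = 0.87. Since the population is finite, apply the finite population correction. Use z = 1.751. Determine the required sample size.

Unadjusted: n₀ = 1.751² × 0.87 × 0.13 / 0.040² ≈ 216.73, so n₀ = 217.
Finite population correction with N = 400: n = n₀ / (1 + (n₀−1)/N) = 217 / (1 + 216/400) = 217 / 1.5400 ≈ 140.91.
Rounding up, n = 141.

141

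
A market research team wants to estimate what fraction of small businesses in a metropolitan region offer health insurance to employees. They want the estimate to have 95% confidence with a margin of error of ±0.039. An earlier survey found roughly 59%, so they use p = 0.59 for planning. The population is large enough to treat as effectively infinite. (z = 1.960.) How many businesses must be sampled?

611

With p = 0.59, p(1−p) = 0.2419.
n = z²·p(1−p)/E² = 1.960² × 0.2419 / 0.039² = 3.8416 × 0.2419 / 0.001521 ≈ 610.97.
Rounding up gives n = 611.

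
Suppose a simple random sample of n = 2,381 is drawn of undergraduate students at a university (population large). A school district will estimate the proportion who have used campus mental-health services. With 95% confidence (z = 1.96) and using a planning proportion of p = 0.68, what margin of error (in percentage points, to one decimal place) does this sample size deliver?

SE(p̂) = √[p(1−p)/n] = √[0.2176/2381] = 0.00956.
E = z × SE = 1.96 × 0.00956 = 0.01874, or 1.9 percentage points.

1.9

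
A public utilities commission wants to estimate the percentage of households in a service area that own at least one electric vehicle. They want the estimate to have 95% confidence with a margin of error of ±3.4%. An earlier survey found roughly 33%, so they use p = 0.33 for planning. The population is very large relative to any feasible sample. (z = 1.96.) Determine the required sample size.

With p = 0.33, p(1−p) = 0.2211.
n = z²·p(1−p)/E² = 1.96² × 0.2211 / 0.034² = 3.8416 × 0.2211 / 0.001156 ≈ 734.76.
Rounding up gives n = 735.

735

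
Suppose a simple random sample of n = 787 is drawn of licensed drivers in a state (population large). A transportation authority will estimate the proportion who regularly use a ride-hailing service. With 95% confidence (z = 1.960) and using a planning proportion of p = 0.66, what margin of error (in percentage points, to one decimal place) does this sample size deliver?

SE(p̂) = √[p(1−p)/n] = √[0.2244/787] = 0.01689.
E = z × SE = 1.960 × 0.01689 = 0.03310, or 3.3 percentage points.

3.3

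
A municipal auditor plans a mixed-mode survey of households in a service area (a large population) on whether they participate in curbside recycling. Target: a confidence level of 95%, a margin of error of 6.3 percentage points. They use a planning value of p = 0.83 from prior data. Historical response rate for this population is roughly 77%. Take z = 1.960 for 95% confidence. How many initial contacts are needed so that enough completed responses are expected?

178

Completed interviews needed: n₀ = 1.960² × 0.1411 / 0.063² ≈ 136.57 → 137.
At a 77% response rate, contacts needed = 137 / 0.77 ≈ 177.92 → 178.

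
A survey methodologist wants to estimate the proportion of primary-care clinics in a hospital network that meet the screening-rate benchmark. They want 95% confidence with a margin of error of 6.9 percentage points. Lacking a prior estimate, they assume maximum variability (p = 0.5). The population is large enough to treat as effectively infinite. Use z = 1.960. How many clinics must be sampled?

With p = 0.5, p(1−p) = 0.25.
n = z²·p(1−p)/E² = 1.960² × 0.2500 / 0.069² = 3.8416 × 0.2500 / 0.004761 ≈ 201.72.
Rounding up gives n = 202.

202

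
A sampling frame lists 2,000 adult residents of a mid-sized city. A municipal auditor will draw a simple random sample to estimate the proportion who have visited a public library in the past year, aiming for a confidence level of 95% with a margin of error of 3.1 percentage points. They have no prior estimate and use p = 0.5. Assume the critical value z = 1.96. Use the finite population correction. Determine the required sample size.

667

Unadjusted: n₀ = 1.96² × 0.50 × 0.50 / 0.031² ≈ 999.38, so n₀ = 1000.
Finite population correction with N = 2,000: n = n₀ / (1 + (n₀−1)/N) = 1000 / (1 + 999/2000) = 1000 / 1.4995 ≈ 666.89.
Rounding up, n = 667.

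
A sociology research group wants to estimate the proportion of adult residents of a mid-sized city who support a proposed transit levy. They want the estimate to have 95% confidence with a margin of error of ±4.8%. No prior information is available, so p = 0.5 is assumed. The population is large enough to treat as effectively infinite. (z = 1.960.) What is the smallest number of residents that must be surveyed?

417

With p = 0.5, p(1−p) = 0.25.
n = z²·p(1−p)/E² = 1.960² × 0.2500 / 0.048² = 3.8416 × 0.2500 / 0.002304 ≈ 416.84.
Rounding up gives n = 417.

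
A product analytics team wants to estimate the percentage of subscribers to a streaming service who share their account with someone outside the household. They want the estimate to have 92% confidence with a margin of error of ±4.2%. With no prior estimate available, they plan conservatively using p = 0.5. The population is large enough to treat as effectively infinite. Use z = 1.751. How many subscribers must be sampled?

With p = 0.5, p(1−p) = 0.25.
n = z²·p(1−p)/E² = 1.751² × 0.2500 / 0.042² = 3.0660 × 0.2500 / 0.001764 ≈ 434.52.
Rounding up gives n = 435.

435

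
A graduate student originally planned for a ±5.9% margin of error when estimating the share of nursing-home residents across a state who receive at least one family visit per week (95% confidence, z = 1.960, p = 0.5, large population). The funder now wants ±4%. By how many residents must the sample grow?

At ±5.9%: n = 1.960² × 0.2500 / 0.059² ≈ 275.90 → 276.
At ±4%: n = 1.960² × 0.2500 / 0.040² ≈ 600.25 → 601.
Additional respondents: 601 − 276 = 325.

325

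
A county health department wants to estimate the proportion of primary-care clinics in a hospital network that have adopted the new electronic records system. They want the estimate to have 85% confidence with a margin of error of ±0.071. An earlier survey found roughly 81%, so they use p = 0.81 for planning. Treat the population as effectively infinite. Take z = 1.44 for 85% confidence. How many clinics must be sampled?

64

With p = 0.81, p(1−p) = 0.1539.
n = z²·p(1−p)/E² = 1.44² × 0.1539 / 0.071² = 2.0736 × 0.1539 / 0.005041 ≈ 63.31.
Rounding up gives n = 64.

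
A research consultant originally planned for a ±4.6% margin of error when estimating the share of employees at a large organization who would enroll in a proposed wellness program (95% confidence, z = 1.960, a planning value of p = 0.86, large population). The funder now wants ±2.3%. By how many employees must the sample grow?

At ±4.6%: n = 1.960² × 0.1204 / 0.046² ≈ 218.59 → 219.
At ±2.3%: n = 1.960² × 0.1204 / 0.023² ≈ 874.35 → 875.
Additional respondents: 875 − 219 = 656.

656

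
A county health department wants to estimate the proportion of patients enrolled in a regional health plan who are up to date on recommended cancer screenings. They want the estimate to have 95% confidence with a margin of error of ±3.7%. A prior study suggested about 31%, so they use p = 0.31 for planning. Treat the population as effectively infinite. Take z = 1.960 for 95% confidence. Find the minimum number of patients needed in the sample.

601

With p = 0.31, p(1−p) = 0.2139.
n = z²·p(1−p)/E² = 1.960² × 0.2139 / 0.037² = 3.8416 × 0.2139 / 0.001369 ≈ 600.23.
Rounding up gives n = 601.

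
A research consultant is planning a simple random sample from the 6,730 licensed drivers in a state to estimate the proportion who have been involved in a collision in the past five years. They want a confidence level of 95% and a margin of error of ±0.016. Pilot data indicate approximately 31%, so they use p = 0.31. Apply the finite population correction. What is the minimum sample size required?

2174

For 95% confidence, z = 1.960.
Unadjusted: n₀ = 1.960² × 0.31 × 0.69 / 0.016² ≈ 3209.84, so n₀ = 3210.
Finite population correction with N = 6,730: n = n₀ / (1 + (n₀−1)/N) = 3210 / (1 + 3209/6730) = 3210 / 1.4768 ≈ 2173.59.
Rounding up, n = 2174.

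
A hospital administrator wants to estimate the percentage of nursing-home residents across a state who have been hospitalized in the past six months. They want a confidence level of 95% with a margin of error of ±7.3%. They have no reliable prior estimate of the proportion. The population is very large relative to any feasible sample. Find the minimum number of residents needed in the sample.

For 95% confidence, z = 1.960.
With no prior estimate, use p = 0.5, giving p(1−p) = 0.25.
n = z²·p(1−p)/E² = 1.960² × 0.2500 / 0.073² = 3.8416 × 0.2500 / 0.005329 ≈ 180.22.
Rounding up gives n = 181.

181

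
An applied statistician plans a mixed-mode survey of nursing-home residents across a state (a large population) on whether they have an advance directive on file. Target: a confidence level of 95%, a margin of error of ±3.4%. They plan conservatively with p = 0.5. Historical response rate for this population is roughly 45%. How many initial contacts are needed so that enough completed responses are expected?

1847

For 95% confidence, z = 1.960.
Completed interviews needed: n₀ = 1.960² × 0.2500 / 0.034² ≈ 830.80 → 831.
At a 45% response rate, contacts needed = 831 / 0.45 ≈ 1846.67 → 1847.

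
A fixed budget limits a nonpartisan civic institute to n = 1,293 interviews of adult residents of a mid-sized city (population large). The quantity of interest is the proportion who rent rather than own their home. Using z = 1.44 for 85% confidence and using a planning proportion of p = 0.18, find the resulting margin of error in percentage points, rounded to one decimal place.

SE(p̂) = √[p(1−p)/n] = √[0.1476/1293] = 0.01068.
E = z × SE = 1.44 × 0.01068 = 0.01539, or 1.5 percentage points.

1.5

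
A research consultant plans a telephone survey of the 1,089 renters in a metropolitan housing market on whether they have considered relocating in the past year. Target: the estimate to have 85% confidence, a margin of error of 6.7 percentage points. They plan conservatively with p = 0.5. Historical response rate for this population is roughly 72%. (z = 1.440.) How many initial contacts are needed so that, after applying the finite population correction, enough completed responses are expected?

Completed interviews needed (unadjusted): n₀ = 1.440² × 0.2500 / 0.067² ≈ 115.48 → 116.
FPC for N = 1,089: n = 116 / (1 + 115/1089) = 116 / 1.1056 ≈ 104.92 → 105.
At a 72% response rate, contacts needed = 105 / 0.72 ≈ 145.83 → 146.

146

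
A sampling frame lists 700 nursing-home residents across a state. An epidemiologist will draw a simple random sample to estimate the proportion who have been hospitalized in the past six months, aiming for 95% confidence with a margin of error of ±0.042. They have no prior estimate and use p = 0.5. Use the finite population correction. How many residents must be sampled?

307

For 95% confidence, z = 1.960.
Unadjusted: n₀ = 1.960² × 0.50 × 0.50 / 0.042² ≈ 544.44, so n₀ = 545.
Finite population correction with N = 700: n = n₀ / (1 + (n₀−1)/N) = 545 / (1 + 544/700) = 545 / 1.7771 ≈ 306.67.
Rounding up, n = 307.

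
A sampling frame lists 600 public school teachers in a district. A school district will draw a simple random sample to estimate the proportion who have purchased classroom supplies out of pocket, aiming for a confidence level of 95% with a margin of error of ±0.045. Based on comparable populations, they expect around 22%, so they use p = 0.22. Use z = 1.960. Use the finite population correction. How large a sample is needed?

212

Unadjusted: n₀ = 1.960² × 0.22 × 0.78 / 0.045² ≈ 325.54, so n₀ = 326.
Finite population correction with N = 600: n = n₀ / (1 + (n₀−1)/N) = 326 / (1 + 325/600) = 326 / 1.5417 ≈ 211.46.
Rounding up, n = 212.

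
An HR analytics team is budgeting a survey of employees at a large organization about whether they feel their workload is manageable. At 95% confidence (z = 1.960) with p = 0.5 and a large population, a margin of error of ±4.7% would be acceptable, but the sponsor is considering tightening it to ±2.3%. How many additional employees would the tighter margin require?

1381

At ±4.7%: n = 1.960² × 0.2500 / 0.047² ≈ 434.77 → 435.
At ±2.3%: n = 1.960² × 0.2500 / 0.023² ≈ 1815.50 → 1816.
Additional respondents: 1816 − 435 = 1381.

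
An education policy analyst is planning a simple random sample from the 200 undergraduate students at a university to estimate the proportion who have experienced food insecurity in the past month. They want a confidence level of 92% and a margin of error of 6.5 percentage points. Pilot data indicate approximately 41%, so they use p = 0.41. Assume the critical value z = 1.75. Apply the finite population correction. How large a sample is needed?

94

Unadjusted: n₀ = 1.75² × 0.41 × 0.59 / 0.065² ≈ 175.34, so n₀ = 176.
Finite population correction with N = 200: n = n₀ / (1 + (n₀−1)/N) = 176 / (1 + 175/200) = 176 / 1.8750 ≈ 93.87.
Rounding up, n = 94.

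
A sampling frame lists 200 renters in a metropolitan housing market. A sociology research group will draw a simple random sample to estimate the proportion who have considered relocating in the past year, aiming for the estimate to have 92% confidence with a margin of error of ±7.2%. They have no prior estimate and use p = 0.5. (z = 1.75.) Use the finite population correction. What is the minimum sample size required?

86

Unadjusted: n₀ = 1.75² × 0.50 × 0.50 / 0.072² ≈ 147.69, so n₀ = 148.
Finite population correction with N = 200: n = n₀ / (1 + (n₀−1)/N) = 148 / (1 + 147/200) = 148 / 1.7350 ≈ 85.30.
Rounding up, n = 86.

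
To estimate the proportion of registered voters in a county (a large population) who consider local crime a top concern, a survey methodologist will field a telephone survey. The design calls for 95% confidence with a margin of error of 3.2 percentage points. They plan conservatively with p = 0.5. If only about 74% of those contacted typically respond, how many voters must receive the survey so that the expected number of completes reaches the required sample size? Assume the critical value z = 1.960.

Completed interviews needed: n₀ = 1.960² × 0.2500 / 0.032² ≈ 937.89 → 938.
At a 74% response rate, contacts needed = 938 / 0.74 ≈ 1267.57 → 1268.

1268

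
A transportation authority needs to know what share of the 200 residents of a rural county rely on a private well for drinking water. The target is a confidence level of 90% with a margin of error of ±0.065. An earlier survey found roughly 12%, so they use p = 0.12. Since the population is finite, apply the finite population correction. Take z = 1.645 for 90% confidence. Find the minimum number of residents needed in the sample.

51

Unadjusted: n₀ = 1.645² × 0.12 × 0.88 / 0.065² ≈ 67.63, so n₀ = 68.
Finite population correction with N = 200: n = n₀ / (1 + (n₀−1)/N) = 68 / (1 + 67/200) = 68 / 1.3350 ≈ 50.94.
Rounding up, n = 51.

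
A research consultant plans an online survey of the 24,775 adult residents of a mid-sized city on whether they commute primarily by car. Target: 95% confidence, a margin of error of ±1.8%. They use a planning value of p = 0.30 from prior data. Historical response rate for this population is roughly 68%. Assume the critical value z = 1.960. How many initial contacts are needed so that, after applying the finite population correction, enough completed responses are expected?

Completed interviews needed (unadjusted): n₀ = 1.960² × 0.2100 / 0.018² ≈ 2489.93 → 2490.
FPC for N = 24,775: n = 2490 / (1 + 2489/24775) = 2490 / 1.1005 ≈ 2262.68 → 2263.
At a 68% response rate, contacts needed = 2263 / 0.68 ≈ 3327.94 → 3328.

3328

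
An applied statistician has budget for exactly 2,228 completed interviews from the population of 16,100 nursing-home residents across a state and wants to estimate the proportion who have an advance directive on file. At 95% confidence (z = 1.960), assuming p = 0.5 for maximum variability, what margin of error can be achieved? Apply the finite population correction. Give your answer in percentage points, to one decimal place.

1.9

Finite-population factor: (N−n)/(N−1) = (16100−2228)/(16100−1) = 0.8617.
SE(p̂) = √[p(1−p)/n · (N−n)/(N−1)] = √[0.2500/2228 × 0.8617] = 0.00983.
E = z × SE = 1.960 × 0.00983 = 0.01927 ≈ 1.9 percentage points.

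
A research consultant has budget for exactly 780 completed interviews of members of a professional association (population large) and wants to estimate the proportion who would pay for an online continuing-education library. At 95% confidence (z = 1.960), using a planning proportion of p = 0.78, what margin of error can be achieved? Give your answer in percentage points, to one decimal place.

SE(p̂) = √[p(1−p)/n] = √[0.1716/780] = 0.01483.
E = z × SE = 1.960 × 0.01483 = 0.02907, or 2.9 percentage points.

2.9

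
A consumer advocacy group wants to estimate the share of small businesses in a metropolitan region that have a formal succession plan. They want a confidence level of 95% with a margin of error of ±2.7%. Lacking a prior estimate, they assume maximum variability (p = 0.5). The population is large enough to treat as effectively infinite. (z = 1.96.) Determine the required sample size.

1318

With p = 0.5, p(1−p) = 0.25.
n = z²·p(1−p)/E² = 1.96² × 0.2500 / 0.027² = 3.8416 × 0.2500 / 0.000729 ≈ 1317.42.
Rounding up gives n = 1318.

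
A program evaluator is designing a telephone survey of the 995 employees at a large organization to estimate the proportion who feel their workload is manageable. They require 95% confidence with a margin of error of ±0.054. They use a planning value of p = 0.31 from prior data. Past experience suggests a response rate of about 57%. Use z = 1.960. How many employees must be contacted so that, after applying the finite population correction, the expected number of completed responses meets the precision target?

Completed interviews needed (unadjusted): n₀ = 1.960² × 0.2139 / 0.054² ≈ 281.80 → 282.
FPC for N = 995: n = 282 / (1 + 281/995) = 282 / 1.2824 ≈ 219.90 → 220.
At a 57% response rate, contacts needed = 220 / 0.57 ≈ 385.96 → 386.

386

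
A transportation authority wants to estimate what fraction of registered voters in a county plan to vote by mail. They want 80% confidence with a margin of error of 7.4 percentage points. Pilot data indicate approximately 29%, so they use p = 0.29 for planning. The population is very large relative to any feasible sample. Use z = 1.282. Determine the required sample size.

With p = 0.29, p(1−p) = 0.2059.
n = z²·p(1−p)/E² = 1.282² × 0.2059 / 0.074² = 1.6435 × 0.2059 / 0.005476 ≈ 61.80.
Rounding up gives n = 62.

62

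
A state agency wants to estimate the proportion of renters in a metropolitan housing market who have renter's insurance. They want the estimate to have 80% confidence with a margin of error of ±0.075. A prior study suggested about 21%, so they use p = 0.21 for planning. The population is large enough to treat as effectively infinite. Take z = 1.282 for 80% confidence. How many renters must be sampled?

49

With p = 0.21, p(1−p) = 0.1659.
n = z²·p(1−p)/E² = 1.282² × 0.1659 / 0.075² = 1.6435 × 0.1659 / 0.005625 ≈ 48.47.
Rounding up gives n = 49.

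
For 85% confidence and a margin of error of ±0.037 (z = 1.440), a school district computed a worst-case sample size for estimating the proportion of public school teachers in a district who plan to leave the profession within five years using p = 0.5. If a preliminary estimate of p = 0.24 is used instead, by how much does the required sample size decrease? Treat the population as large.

102

Conservative (p = 0.5): n = 1.440² × 0.25 / 0.037² ≈ 378.67 → 379.
Using p = 0.24: p(1−p) = 0.1824, so n = 1.440² × 0.1824 / 0.037² ≈ 276.28 → 277.
Reduction: 379 − 277 = 102.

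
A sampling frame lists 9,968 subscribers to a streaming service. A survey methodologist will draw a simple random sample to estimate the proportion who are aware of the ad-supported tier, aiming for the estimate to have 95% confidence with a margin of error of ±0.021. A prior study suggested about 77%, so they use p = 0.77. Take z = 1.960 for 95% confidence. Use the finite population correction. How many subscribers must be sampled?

1337

Unadjusted: n₀ = 1.960² × 0.77 × 0.23 / 0.021² ≈ 1542.74, so n₀ = 1543.
Finite population correction with N = 9,968: n = n₀ / (1 + (n₀−1)/N) = 1543 / (1 + 1542/9968) = 1543 / 1.1547 ≈ 1336.28.
Rounding up, n = 1337.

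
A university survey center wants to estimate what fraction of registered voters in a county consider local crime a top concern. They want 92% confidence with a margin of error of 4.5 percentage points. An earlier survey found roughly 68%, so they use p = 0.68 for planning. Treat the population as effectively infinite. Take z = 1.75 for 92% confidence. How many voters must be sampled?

330

With p = 0.68, p(1−p) = 0.2176.
n = z²·p(1−p)/E² = 1.75² × 0.2176 / 0.045² = 3.0625 × 0.2176 / 0.002025 ≈ 329.09.
Rounding up gives n = 330.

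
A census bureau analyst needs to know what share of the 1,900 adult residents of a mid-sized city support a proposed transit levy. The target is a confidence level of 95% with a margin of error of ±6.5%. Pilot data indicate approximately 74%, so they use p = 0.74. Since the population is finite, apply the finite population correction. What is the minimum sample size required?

For 95% confidence, z = 1.960.
Unadjusted: n₀ = 1.960² × 0.74 × 0.26 / 0.065² ≈ 174.94, so n₀ = 175.
Finite population correction with N = 1,900: n = n₀ / (1 + (n₀−1)/N) = 175 / (1 + 174/1900) = 175 / 1.0916 ≈ 160.32.
Rounding up, n = 161.

161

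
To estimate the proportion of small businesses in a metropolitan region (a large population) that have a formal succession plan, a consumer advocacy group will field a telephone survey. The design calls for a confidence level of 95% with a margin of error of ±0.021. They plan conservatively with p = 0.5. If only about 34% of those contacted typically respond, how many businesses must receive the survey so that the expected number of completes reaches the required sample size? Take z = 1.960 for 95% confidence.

6406

Completed interviews needed: n₀ = 1.960² × 0.2500 / 0.021² ≈ 2177.78 → 2178.
At a 34% response rate, contacts needed = 2178 / 0.34 ≈ 6405.88 → 6406.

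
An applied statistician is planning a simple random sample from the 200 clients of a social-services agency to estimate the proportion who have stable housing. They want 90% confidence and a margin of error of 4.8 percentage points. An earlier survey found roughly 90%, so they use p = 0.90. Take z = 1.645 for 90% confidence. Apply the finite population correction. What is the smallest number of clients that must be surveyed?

Unadjusted: n₀ = 1.645² × 0.90 × 0.10 / 0.048² ≈ 105.70, so n₀ = 106.
Finite population correction with N = 200: n = n₀ / (1 + (n₀−1)/N) = 106 / (1 + 105/200) = 106 / 1.5250 ≈ 69.51.
Rounding up, n = 70.

70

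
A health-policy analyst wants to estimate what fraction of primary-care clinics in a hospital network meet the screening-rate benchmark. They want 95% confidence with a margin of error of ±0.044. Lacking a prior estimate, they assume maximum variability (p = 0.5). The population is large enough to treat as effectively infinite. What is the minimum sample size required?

497

For 95% confidence, z = 1.960.
With p = 0.5, p(1−p) = 0.25.
n = z²·p(1−p)/E² = 1.960² × 0.2500 / 0.044² = 3.8416 × 0.2500 / 0.001936 ≈ 496.07.
Rounding up gives n = 497.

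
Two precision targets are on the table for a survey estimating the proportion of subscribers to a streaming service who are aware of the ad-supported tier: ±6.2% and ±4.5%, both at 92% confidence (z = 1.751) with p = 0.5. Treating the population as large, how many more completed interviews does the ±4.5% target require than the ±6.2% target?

179

At ±6.2%: n = 1.751² × 0.2500 / 0.062² ≈ 199.40 → 200.
At ±4.5%: n = 1.751² × 0.2500 / 0.045² ≈ 378.52 → 379.
Additional respondents: 379 − 200 = 179.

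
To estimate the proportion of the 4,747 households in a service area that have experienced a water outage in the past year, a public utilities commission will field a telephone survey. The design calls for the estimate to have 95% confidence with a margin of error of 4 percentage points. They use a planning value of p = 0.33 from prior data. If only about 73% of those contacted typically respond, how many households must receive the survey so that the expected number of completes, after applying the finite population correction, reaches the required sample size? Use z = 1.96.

655

Completed interviews needed (unadjusted): n₀ = 1.96² × 0.2211 / 0.040² ≈ 530.86 → 531.
FPC for N = 4,747: n = 531 / (1 + 530/4747) = 531 / 1.1116 ≈ 477.67 → 478.
At a 73% response rate, contacts needed = 478 / 0.73 ≈ 654.79 → 655.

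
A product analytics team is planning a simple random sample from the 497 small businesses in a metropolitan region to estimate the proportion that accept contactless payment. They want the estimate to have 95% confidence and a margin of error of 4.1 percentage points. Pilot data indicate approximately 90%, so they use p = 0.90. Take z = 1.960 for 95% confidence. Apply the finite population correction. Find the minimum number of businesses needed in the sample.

Unadjusted: n₀ = 1.960² × 0.90 × 0.10 / 0.041² ≈ 205.68, so n₀ = 206.
Finite population correction with N = 497: n = n₀ / (1 + (n₀−1)/N) = 206 / (1 + 205/497) = 206 / 1.4125 ≈ 145.84.
Rounding up, n = 146.

146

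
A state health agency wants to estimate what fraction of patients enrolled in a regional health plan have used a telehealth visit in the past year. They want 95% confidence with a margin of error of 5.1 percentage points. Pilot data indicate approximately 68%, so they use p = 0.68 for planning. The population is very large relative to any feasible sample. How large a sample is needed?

For 95% confidence, z = 1.960.
With p = 0.68, p(1−p) = 0.2176.
n = z²·p(1−p)/E² = 1.960² × 0.2176 / 0.051² = 3.8416 × 0.2176 / 0.002601 ≈ 321.39.
Rounding up gives n = 322.

322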